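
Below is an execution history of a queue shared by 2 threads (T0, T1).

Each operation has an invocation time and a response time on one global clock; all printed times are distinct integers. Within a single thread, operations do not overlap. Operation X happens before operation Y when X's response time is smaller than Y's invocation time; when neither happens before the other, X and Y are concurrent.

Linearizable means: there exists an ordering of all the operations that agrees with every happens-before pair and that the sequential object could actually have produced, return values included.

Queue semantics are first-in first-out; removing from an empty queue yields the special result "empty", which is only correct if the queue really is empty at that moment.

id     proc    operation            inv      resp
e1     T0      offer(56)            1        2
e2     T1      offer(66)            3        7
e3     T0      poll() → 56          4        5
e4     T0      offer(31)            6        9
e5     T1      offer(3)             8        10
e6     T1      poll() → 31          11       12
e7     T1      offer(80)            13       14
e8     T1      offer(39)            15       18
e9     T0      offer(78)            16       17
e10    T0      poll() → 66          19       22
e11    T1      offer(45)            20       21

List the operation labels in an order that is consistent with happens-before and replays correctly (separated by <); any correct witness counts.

1. e1 offer(56), leaving queue <56>
2. e3 poll() → 56, leaving queue <>
3. e4 offer(31), leaving queue <31>
4. e2 offer(66), leaving queue <31,66>
5. e5 offer(3), leaving queue <31,66,3>
6. e6 poll() → 31, leaving queue <66,3>
7. e7 offer(80), leaving queue <66,3,80>
8. e8 offer(39), leaving queue <66,3,80,39>
9. e9 offer(78), leaving queue <66,3,80,39,78>
10. e10 poll() → 66, leaving queue <3,80,39,78>
11. e11 offer(45), leaving queue <3,80,39,78,45>

e1 < e3 < e4 < e2 < e5 < e6 < e7 < e8 < e9 < e10 < e11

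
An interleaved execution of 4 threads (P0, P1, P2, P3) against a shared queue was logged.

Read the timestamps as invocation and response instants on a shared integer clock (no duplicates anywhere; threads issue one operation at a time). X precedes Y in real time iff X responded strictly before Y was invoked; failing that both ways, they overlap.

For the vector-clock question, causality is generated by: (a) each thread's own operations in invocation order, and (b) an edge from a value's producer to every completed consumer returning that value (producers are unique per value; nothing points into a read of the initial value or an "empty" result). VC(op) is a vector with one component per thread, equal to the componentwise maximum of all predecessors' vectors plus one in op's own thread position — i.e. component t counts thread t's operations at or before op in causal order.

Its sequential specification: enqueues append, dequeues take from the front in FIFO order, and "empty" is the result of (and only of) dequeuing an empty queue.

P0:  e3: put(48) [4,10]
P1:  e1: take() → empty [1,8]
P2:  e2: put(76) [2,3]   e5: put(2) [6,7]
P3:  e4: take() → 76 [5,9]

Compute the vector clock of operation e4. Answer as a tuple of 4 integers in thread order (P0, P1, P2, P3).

e2 (invocation 2): nothing precedes it; P2's component alone gives (0, 0, 1, 0)
e1 (invocation 1): nothing precedes it; P1's component alone gives (0, 1, 0, 0)
e3 (invocation 4): nothing precedes it; P0's component alone gives (1, 0, 0, 0)
invoked at 5, e4 merges VC(e2)=(0, 0, 1, 0) and bumps P3's slot → (0, 0, 1, 1)
invoked at 6, e5 merges VC(e2)=(0, 0, 1, 0) and bumps P2's slot → (0, 0, 2, 0)
target: VC(e4) = (0, 0, 1, 1)

(0, 0, 1, 1)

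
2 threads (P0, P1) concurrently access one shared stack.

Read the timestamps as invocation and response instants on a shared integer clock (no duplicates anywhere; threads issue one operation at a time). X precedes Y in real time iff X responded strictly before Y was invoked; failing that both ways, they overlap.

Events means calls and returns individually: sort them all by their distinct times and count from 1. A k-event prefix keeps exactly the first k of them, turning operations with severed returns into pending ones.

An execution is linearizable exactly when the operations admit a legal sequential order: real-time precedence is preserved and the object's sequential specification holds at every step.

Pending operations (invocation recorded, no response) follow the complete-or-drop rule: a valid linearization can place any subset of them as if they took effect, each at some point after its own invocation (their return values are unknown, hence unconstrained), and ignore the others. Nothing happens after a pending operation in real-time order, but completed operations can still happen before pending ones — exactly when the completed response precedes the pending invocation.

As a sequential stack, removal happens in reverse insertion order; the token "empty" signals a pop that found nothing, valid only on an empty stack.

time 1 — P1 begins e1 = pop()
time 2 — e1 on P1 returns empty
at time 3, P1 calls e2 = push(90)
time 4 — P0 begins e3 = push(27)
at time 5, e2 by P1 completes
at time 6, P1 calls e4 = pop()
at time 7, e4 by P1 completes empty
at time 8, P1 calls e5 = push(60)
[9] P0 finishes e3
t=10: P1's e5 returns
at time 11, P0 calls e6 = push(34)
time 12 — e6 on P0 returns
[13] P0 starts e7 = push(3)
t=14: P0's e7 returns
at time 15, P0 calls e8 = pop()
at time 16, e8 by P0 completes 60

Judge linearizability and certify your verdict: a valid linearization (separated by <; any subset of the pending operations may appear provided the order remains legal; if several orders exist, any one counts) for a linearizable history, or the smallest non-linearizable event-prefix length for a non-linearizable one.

not linearizable — minimal violating prefix: 7 events

cut after 6 events: linearizable; cut after 7 events (e4 responds, time 7): not linearizable
exactly one order of the 3 completed ops respects real time; the stack replay fails
including or dropping the 1 pending operation (e3) in any combination fails
sample order e1, e2, e4 (pending dropped) stalls at step 3 — e4 pop() → empty has no legal effect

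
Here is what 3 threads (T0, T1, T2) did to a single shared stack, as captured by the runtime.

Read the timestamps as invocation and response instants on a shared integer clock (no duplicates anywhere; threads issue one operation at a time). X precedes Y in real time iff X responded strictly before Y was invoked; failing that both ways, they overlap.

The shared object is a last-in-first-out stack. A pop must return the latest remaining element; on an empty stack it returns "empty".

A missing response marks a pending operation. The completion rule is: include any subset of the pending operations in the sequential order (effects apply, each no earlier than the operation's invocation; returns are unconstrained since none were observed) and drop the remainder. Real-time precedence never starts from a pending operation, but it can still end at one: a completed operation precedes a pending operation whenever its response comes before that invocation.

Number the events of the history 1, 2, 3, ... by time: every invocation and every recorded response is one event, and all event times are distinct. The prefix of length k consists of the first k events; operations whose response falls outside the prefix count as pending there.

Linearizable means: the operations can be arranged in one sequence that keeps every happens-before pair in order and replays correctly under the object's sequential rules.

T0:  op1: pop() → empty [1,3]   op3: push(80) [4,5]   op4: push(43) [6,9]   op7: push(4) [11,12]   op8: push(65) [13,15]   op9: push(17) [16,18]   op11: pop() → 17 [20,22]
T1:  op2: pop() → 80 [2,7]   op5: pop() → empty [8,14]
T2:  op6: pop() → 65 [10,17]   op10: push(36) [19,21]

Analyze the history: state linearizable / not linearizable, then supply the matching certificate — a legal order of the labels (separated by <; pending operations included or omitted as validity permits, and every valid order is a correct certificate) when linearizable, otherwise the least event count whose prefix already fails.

linearizable — witness: op1 < op3 < op2 < op5 < op4 < op7 < op8 < op6 < op9 < op11 < op10

step 1: op1 pop() → empty — stack <>
step 2: op3 push(80) — stack <80>
step 3: op2 pop() → 80 — stack <>
step 4: op5 pop() → empty — stack <>
step 5: op4 push(43) — stack <43>
step 6: op7 push(4) — stack <43,4>
step 7: op8 push(65) — stack <43,4,65>
step 8: op6 pop() → 65 — stack <43,4>
step 9: op9 push(17) — stack <43,4,17>
step 10: op11 pop() → 17 — stack <43,4>
step 11: op10 push(36) — stack <43,4,36>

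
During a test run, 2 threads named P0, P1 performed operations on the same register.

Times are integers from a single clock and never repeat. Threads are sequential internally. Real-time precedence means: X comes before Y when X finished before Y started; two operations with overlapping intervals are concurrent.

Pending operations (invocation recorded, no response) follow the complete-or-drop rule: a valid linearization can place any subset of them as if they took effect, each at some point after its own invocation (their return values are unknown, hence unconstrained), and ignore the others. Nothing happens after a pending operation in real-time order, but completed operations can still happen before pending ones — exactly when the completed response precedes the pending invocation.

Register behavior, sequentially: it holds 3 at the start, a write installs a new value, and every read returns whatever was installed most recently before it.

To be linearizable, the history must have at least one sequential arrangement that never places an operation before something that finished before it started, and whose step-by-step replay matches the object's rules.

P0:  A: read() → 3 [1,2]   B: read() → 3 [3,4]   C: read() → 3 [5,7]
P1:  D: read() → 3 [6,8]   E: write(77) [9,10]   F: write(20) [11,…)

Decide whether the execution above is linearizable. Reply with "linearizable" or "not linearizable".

linearizable

witness order: A, B, C, D, E
1. A read() → 3, leaving value 3
2. B read() → 3, leaving value 3
3. C read() → 3, leaving value 3
4. D read() → 3, leaving value 3
5. E write(77), leaving value 77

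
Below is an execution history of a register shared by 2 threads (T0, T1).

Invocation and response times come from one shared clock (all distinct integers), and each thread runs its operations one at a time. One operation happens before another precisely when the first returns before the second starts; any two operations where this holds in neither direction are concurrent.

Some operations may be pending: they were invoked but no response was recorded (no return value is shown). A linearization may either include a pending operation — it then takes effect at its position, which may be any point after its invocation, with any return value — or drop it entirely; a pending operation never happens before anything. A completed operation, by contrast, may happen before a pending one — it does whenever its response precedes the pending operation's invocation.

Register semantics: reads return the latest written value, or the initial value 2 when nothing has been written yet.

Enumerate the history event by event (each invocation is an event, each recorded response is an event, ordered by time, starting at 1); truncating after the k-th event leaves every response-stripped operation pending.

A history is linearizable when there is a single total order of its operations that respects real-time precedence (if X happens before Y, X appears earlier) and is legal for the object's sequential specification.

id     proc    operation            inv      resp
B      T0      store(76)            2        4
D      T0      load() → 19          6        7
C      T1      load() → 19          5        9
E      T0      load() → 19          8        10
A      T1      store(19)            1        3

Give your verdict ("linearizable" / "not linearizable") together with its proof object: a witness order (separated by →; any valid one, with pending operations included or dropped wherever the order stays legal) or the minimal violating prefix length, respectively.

1. B store(76), leaving value 76
2. A store(19), leaving value 19
3. C load() → 19, leaving value 19
4. D load() → 19, leaving value 19
5. E load() → 19, leaving value 19

linearizable — witness: B → A → C → D → E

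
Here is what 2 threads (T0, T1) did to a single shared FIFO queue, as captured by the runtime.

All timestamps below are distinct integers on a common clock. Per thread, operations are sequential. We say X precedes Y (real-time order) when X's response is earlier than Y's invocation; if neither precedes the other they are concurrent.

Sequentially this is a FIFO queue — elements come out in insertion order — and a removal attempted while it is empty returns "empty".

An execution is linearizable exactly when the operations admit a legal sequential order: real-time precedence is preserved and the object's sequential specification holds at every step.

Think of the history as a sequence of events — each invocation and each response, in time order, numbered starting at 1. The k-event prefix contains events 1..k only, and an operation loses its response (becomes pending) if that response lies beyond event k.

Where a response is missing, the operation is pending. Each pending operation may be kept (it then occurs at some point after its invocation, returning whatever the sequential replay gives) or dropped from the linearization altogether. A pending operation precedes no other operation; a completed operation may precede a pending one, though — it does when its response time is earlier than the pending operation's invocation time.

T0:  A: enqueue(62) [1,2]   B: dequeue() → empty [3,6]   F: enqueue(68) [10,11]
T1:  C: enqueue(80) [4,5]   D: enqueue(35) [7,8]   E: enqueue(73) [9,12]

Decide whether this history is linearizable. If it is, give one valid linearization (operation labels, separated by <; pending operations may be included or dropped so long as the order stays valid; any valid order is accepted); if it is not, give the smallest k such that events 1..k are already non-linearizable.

prefix check: 1..5 passes, 1..6 fails once B's time-6 response joins
the 3 completed operations admit 2 real-time orders; each fails the FIFO queue replay
for example A, B, C fails at step 2: B dequeue() → empty is not legal there
for example A, C, B fails at step 3: B dequeue() → empty is not legal there

not linearizable — minimal violating prefix: 6 events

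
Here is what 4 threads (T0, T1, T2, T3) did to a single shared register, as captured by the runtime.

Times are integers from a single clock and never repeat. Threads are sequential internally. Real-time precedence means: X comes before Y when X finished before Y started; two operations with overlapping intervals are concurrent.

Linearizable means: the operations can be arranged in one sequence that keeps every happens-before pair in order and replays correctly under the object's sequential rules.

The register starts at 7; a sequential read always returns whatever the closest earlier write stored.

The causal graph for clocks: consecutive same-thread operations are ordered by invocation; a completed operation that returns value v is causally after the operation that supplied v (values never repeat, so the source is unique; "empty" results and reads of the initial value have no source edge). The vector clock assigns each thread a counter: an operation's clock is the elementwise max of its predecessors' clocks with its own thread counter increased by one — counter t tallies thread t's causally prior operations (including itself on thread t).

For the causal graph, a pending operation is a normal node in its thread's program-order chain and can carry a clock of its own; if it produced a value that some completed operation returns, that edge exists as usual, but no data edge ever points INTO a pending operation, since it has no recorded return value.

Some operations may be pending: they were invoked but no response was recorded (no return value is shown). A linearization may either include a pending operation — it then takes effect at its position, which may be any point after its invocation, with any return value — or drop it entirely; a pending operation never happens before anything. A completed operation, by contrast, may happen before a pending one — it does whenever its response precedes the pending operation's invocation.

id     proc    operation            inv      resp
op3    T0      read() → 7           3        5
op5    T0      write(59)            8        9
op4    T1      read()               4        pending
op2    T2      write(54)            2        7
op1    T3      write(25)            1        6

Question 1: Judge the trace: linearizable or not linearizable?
linearizable

a witness: op3, op1, op2, op4, op5
step 1: op3 read() → 7 — value 7
step 2: op1 write(25) — value 25
step 3: op2 write(54) — value 54
step 4: op4 read() (pending, included) — value 54
step 5: op5 write(59) — value 59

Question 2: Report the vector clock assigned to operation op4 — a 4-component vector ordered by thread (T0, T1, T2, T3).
Answer: (0, 1, 0, 0)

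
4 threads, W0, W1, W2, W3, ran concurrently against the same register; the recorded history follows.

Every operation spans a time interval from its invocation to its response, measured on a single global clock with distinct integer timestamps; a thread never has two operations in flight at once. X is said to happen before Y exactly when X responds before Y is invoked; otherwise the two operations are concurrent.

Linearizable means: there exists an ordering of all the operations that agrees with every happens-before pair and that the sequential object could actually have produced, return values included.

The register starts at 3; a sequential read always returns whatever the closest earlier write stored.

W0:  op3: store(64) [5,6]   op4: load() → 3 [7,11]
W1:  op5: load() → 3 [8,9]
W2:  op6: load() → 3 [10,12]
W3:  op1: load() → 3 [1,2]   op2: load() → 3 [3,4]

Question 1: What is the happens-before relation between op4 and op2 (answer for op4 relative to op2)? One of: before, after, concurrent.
Answer: after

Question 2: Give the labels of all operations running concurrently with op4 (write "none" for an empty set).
Answer: op5, op6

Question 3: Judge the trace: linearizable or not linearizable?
cut after 8 events: linearizable; cut after 9 events (op5 responds, time 9): not linearizable
a single order respects real time; the 4 completed register operations fail replay along it
including or dropping the 1 pending operation (op4) in any combination fails
one such order, op1, op2, op3, op5 (pending dropped), breaks at step 4 where op5 load() → 3 is illegal

not linearizable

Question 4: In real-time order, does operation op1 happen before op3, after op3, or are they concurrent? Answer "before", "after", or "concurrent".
Answer: before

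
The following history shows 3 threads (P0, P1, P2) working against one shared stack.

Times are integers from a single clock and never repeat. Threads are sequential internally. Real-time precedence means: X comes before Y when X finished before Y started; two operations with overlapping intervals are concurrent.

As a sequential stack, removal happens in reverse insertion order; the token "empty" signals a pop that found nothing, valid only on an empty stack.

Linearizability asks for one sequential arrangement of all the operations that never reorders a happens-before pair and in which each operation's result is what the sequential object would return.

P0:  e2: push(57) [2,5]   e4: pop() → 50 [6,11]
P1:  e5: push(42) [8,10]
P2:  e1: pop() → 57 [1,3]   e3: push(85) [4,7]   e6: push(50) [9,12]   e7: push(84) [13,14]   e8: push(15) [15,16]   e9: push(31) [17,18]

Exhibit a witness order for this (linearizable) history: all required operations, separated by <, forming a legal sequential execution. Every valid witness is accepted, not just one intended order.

step 1: e2 push(57) — stack <57>
step 2: e1 pop() → 57 — stack <>
step 3: e3 push(85) — stack <85>
step 4: e5 push(42) — stack <85,42>
step 5: e6 push(50) — stack <85,42,50>
step 6: e4 pop() → 50 — stack <85,42>
step 7: e7 push(84) — stack <85,42,84>
step 8: e8 push(15) — stack <85,42,84,15>
step 9: e9 push(31) — stack <85,42,84,15,31>

e2 < e1 < e3 < e5 < e6 < e4 < e7 < e8 < e9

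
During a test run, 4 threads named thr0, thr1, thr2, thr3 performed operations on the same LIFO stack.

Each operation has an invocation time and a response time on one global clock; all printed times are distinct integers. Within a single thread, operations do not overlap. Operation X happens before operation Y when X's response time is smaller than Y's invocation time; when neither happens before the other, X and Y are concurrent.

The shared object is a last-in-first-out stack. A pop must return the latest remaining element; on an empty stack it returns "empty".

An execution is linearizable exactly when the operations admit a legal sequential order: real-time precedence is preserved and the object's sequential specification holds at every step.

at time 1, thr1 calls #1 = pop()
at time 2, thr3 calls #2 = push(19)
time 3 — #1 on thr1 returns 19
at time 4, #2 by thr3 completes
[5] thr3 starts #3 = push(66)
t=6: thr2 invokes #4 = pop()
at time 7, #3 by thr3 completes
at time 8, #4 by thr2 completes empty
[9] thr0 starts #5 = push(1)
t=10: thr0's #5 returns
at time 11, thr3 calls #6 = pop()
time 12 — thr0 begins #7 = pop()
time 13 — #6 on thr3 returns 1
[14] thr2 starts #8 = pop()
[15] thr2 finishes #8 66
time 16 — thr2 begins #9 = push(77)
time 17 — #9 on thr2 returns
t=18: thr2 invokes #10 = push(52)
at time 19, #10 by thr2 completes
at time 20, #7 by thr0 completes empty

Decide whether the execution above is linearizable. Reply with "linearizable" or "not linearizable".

linearizable

a witness: #2, #1, #4, #3, #5, #6, #8, #7, #9, #10
1. #2 push(19), leaving stack <19>
2. #1 pop() → 19, leaving stack <>
3. #4 pop() → empty, leaving stack <>
4. #3 push(66), leaving stack <66>
5. #5 push(1), leaving stack <66,1>
6. #6 pop() → 1, leaving stack <66>
7. #8 pop() → 66, leaving stack <>
8. #7 pop() → empty, leaving stack <>
9. #9 push(77), leaving stack <77>
10. #10 push(52), leaving stack <77,52>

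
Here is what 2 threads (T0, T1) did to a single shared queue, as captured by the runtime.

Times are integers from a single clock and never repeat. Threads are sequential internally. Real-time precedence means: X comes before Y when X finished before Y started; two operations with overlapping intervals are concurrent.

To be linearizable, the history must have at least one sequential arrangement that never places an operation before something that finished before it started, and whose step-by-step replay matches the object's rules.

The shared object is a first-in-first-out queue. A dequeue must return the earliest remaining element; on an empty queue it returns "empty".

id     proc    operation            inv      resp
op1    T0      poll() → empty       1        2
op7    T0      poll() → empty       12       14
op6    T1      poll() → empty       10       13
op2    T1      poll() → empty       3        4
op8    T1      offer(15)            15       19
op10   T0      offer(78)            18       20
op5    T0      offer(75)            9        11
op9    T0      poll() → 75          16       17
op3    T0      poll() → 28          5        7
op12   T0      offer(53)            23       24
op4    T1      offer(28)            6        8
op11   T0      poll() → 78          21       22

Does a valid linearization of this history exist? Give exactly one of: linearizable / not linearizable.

through event 13 a valid linearization exists; event 14 (op7 responding at time 14) ends that
every one of the 6 real-time-consistent orders over 7 completed queue ops fails the sequential spec
e.g. op1, op2, op3, op4, op5, op6, op7: illegal at step 3, since op3 poll() → 28 cannot apply there
e.g. op1, op2, op3, op4, op5, op7, op6: illegal at step 3, since op3 poll() → 28 cannot apply there

not linearizable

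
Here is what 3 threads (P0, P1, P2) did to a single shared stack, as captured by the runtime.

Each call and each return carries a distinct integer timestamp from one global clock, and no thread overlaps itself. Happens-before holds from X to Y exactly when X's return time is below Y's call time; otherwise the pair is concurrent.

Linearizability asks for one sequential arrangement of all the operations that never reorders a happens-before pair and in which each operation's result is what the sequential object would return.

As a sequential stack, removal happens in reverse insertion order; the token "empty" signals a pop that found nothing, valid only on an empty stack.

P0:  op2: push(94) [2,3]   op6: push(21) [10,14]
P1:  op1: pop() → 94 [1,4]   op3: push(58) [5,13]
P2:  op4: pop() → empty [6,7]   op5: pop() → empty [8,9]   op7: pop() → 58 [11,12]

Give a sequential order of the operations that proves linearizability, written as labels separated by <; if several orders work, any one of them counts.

1. op2 push(94), leaving stack <94>
2. op1 pop() → 94, leaving stack <>
3. op4 pop() → empty, leaving stack <>
4. op5 pop() → empty, leaving stack <>
5. op3 push(58), leaving stack <58>
6. op7 pop() → 58, leaving stack <>
7. op6 push(21), leaving stack <21>

op2 < op1 < op4 < op5 < op3 < op7 < op6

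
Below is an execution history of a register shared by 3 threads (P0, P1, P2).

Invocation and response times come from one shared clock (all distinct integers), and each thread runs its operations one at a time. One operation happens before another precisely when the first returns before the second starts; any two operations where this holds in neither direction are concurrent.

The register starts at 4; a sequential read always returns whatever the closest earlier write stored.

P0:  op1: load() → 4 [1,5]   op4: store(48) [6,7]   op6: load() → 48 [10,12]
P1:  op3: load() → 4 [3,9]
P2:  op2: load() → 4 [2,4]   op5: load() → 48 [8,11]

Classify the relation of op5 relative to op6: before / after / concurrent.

concurrent

op5 spans [8,11], op6 spans [10,12]
the intervals overlap in both directions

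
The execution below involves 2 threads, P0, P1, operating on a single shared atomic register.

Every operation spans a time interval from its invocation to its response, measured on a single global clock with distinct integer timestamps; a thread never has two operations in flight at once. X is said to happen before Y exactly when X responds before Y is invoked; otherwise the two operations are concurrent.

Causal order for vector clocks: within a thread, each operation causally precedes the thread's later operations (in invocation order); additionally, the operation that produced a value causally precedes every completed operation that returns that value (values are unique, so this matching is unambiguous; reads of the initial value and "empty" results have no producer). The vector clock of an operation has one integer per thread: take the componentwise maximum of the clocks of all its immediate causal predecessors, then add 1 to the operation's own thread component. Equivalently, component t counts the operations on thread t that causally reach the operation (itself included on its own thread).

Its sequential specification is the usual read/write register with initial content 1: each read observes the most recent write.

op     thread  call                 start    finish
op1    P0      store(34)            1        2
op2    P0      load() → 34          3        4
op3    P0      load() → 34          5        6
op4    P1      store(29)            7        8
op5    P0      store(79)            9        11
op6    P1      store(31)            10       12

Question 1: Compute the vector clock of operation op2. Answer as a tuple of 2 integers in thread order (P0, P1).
(2, 0)

op4, invoked 7, has no incoming edges; only P1's bump applies → (0, 1)
op1, invoked 1, has no incoming edges; only P0's bump applies → (1, 0)
invoked at 10, op6 merges VC(op4)=(0, 1) and bumps P1's slot → (0, 2)
invoked at 3, op2 merges VC(op1)=(1, 0) and bumps P0's slot → (2, 0)
invoked at 5, op3 merges VC(op1)=(1, 0), VC(op2)=(2, 0) and bumps P0's slot → (3, 0)
invoked at 9, op5 merges VC(op3)=(3, 0) and bumps P0's slot → (4, 0)
target: VC(op2) = (2, 0)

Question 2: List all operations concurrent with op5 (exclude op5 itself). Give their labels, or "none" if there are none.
op6

overlap test against op5 [9,11]: concurrent iff the interval meets 9..11
op1 [1,2]: before
op2 [3,4]: before
op3 [5,6]: before
op4 [7,8]: before
op6 [10,12]: concurrent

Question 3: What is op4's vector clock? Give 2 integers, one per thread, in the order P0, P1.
(0, 1)

op4 (invocation 7): nothing precedes it; P1's component alone gives (0, 1)
op1 (invocation 1): nothing precedes it; P0's component alone gives (1, 0)
from VC(op4)=(0, 1), op6 (invoked 10) maxes components and bumps P1 → (0, 2)
from VC(op1)=(1, 0), op2 (invoked 3) maxes components and bumps P0 → (2, 0)
from VC(op1)=(1, 0), VC(op2)=(2, 0), op3 (invoked 5) maxes components and bumps P0 → (3, 0)
from VC(op3)=(3, 0), op5 (invoked 9) maxes components and bumps P0 → (4, 0)
target: VC(op4) = (0, 1)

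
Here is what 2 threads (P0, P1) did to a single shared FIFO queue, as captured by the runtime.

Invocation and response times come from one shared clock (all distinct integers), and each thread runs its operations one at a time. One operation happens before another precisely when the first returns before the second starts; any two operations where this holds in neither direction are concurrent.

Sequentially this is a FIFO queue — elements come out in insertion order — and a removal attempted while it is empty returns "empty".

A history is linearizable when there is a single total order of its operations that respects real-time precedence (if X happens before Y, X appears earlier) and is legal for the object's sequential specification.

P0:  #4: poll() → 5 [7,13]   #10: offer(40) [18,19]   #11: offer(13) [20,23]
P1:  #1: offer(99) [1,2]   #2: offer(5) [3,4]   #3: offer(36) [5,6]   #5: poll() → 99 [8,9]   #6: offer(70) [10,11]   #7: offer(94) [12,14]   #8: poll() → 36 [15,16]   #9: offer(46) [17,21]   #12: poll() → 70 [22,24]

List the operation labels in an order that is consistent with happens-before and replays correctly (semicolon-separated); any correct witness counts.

#1; #2; #3; #5; #4; #6; #7; #8; #9; #10; #11; #12

1. #1 offer(99), leaving queue <99>
2. #2 offer(5), leaving queue <99,5>
3. #3 offer(36), leaving queue <99,5,36>
4. #5 poll() → 99, leaving queue <5,36>
5. #4 poll() → 5, leaving queue <36>
6. #6 offer(70), leaving queue <36,70>
7. #7 offer(94), leaving queue <36,70,94>
8. #8 poll() → 36, leaving queue <70,94>
9. #9 offer(46), leaving queue <70,94,46>
10. #10 offer(40), leaving queue <70,94,46,40>
11. #11 offer(13), leaving queue <70,94,46,40,13>
12. #12 poll() → 70, leaving queue <94,46,40,13>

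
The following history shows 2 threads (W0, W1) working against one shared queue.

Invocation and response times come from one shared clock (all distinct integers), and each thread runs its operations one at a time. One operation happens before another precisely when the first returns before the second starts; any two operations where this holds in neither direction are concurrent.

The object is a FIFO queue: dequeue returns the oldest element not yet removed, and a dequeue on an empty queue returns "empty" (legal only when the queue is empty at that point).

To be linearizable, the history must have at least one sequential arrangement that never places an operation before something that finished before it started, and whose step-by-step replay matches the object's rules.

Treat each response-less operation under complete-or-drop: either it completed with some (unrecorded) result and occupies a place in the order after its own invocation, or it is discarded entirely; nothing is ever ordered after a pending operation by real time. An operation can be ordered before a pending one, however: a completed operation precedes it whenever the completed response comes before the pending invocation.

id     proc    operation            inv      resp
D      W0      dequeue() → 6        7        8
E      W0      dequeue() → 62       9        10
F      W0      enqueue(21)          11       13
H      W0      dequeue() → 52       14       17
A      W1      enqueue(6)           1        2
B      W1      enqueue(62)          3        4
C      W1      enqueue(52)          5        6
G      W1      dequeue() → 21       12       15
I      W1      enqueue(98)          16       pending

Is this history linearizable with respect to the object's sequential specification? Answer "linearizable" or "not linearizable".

linearizable

a witness: A, B, C, D, E, F, H, G
1. A enqueue(6), leaving queue <6>
2. B enqueue(62), leaving queue <6,62>
3. C enqueue(52), leaving queue <6,62,52>
4. D dequeue() → 6, leaving queue <62,52>
5. E dequeue() → 62, leaving queue <52>
6. F enqueue(21), leaving queue <52,21>
7. H dequeue() → 52, leaving queue <21>
8. G dequeue() → 21, leaving queue <>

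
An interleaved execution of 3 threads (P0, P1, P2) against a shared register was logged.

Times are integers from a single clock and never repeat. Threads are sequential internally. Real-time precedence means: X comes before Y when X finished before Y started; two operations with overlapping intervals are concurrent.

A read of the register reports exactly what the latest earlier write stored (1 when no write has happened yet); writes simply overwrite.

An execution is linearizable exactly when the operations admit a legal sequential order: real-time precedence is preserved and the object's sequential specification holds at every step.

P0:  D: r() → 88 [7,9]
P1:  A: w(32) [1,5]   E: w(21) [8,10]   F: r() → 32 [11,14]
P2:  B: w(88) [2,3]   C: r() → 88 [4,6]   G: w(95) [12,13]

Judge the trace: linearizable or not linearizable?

not linearizable

events 1..13 are fine; event 14 — the response of F at time 14 — makes the prefix non-linearizable
every one of the 12 real-time-consistent orders over 7 completed register ops fails the sequential spec
one such order, A, B, C, D, E, F, G, breaks at step 6 where F r() → 32 is illegal
one such order, A, B, C, D, E, G, F, breaks at step 7 where F r() → 32 is illegal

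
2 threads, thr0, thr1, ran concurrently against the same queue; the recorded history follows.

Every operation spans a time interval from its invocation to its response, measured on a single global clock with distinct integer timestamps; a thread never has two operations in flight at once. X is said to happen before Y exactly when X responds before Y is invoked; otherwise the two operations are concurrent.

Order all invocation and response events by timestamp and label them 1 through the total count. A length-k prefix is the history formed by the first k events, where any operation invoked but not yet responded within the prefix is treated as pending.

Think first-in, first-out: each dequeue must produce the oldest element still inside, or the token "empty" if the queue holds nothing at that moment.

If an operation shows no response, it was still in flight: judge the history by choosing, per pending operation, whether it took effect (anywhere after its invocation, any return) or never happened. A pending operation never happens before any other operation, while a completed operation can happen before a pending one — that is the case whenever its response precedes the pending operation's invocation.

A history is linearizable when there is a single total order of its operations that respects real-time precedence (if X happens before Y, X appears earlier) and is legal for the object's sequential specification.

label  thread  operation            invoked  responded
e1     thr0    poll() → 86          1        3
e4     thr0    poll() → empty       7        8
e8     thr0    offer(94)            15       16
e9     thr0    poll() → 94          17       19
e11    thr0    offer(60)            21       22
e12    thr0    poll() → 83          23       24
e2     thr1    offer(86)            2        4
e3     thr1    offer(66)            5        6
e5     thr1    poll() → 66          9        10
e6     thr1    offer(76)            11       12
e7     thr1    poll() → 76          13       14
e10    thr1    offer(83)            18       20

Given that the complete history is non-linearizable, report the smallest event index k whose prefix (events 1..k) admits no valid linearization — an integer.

8

events 1..7 are still linearizable — one witness is e2, e1, e3:
after step 1 (e2 offer(86)): queue <86>
after step 2 (e1 poll() → 86): queue <>
after step 3 (e3 offer(66)): queue <66>
at event 8 (e4's time-8 response) nothing linearizes any more
take e1, e2, e3, e4: step 1 already fails, because e1 poll() → 86 cannot occur there
take e2, e1, e3, e4: step 4 already fails, because e4 poll() → empty cannot occur there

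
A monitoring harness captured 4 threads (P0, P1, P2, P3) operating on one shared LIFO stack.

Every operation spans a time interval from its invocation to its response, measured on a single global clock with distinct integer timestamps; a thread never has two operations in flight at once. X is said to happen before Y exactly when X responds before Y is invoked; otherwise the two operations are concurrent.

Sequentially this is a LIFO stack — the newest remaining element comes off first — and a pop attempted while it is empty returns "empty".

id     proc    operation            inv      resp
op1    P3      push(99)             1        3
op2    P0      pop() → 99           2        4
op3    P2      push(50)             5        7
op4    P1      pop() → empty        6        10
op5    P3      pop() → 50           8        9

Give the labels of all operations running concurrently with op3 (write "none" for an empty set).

concurrent with op3 ([5,7]): every op whose interval crosses 5..7
op1 [1,3]: before
op2 [2,4]: before
op4 [6,10]: concurrent
op5 [8,9]: after

op4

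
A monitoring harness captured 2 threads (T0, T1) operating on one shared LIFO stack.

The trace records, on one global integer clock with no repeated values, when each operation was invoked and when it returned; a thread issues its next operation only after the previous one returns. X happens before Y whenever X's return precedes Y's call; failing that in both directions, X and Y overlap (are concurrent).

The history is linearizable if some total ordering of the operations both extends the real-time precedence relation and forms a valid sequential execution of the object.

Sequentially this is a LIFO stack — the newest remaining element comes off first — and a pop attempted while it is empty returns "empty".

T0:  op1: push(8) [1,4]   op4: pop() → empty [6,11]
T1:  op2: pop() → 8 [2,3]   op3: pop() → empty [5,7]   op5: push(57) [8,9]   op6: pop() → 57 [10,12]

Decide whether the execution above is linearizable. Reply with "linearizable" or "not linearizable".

linearizable

witness order: op1, op2, op3, op4, op5, op6
step 1: op1 push(8) — stack <8>
step 2: op2 pop() → 8 — stack <>
step 3: op3 pop() → empty — stack <>
step 4: op4 pop() → empty — stack <>
step 5: op5 push(57) — stack <57>
step 6: op6 pop() → 57 — stack <>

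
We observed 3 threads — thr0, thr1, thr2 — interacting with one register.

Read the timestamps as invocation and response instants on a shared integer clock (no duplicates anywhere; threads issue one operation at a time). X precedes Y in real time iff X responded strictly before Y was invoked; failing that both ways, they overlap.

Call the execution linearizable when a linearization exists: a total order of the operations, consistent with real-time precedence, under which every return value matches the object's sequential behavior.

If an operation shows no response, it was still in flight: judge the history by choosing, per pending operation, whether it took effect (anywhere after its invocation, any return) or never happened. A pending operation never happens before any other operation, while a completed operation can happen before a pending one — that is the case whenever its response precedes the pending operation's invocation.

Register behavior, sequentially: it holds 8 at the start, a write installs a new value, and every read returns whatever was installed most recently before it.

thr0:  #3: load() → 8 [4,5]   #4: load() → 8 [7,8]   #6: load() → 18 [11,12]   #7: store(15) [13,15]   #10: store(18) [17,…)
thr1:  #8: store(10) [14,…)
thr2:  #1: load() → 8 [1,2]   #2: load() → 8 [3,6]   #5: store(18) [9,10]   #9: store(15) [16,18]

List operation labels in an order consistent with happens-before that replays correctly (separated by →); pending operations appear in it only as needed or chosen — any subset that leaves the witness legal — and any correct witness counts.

#1 → #2 → #3 → #4 → #5 → #6 → #7 → #8 → #9

step 1: #1 load() → 8 — value 8
step 2: #2 load() → 8 — value 8
step 3: #3 load() → 8 — value 8
step 4: #4 load() → 8 — value 8
step 5: #5 store(18) — value 18
step 6: #6 load() → 18 — value 18
step 7: #7 store(15) — value 15
step 8: #8 store(10) (pending, included) — value 10
step 9: #9 store(15) — value 15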